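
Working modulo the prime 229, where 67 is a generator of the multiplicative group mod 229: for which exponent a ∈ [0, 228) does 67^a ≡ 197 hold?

33

Baby-step giant-step with m = ceil(sqrt(228)) = 16.
Baby table (67^j mod 229 for j=0..15):
  0:1  1:67  2:138  3:86  4:37  5:189  6:68  7:205
  8:224  9:123  10:226  11:28  12:44  13:200  14:118  15:120
Giant step factor: 67^(-16) ≡ 55 (mod 229).
Scan 197·55^i mod 229 for i = 0, 1, …:
  i=0: 197   i=1: 72   i=2: 67
Match at i=2, j=1: a = 2·16 + 1 = 33.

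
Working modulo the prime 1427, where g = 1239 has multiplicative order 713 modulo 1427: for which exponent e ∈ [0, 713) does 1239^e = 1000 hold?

326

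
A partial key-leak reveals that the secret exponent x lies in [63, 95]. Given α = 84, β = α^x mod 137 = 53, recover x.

Compute 84^63 mod 137 = 13, then multiply by 84 repeatedly:
  84^63=13  84^64=133  84^65=75  84^66=135  84^67=106
  84^68=136  84^69=53
Found 53 at exponent 69.

69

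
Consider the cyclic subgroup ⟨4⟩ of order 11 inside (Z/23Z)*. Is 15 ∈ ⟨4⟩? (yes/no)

⟨4⟩ has order 11; its elements mod 23 are {1, 2, 3, 4, 6, 8, 9, 12, 13, 16, 18}.
15 is not in this set.

no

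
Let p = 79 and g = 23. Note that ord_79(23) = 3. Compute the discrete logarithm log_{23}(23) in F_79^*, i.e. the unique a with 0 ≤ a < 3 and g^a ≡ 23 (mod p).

1

Successive powers of 23 modulo 79:
  23^0=1  23^1=23
So 23^1 ≡ 23 (mod 79), giving a = 1.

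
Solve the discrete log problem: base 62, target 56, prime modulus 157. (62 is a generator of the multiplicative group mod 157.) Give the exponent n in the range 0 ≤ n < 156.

42

Baby-step giant-step with m = ceil(sqrt(156)) = 13.
Baby table (62^j mod 157 for j=0..12):
  0:1  1:62  2:76  3:2  4:124  5:152  6:4  7:91
  8:147  9:8  10:25  11:137  12:16
Giant step factor: 62^(-13) ≡ 22 (mod 157).
Scan 56·22^i mod 157 for i = 0, 1, …:
  i=0: 56   i=1: 133   i=2: 100   i=3: 2
Match at i=3, j=3: n = 3·13 + 3 = 42.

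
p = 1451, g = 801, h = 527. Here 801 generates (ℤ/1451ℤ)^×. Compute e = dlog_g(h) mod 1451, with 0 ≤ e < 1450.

920

Baby-step giant-step with m = ceil(sqrt(1450)) = 39.
Baby table (801^j mod 1451 for j=0..38):
  0:1  1:801  2:259  3:1417  4:335  5:1351  6:1156  7:218
  8:498  9:1324  10:1294  11:480  12:1416  13:985  14:1092  15:1190
  16:1334  17:598  18:168  19:1076  20:1433  21:92  22:1142  23:612
  24:1225  25:349  26:957  27:429  28:1193  29:835  30:1375  31:66
  32:630  33:1133  34:658  35:345  36:655  37:844  38:1329
Giant step factor: 801^(-39) ≡ 204 (mod 1451).
Scan 527·204^i mod 1451 for i = 0, 1, …:
  i=0: 527   i=1: 134   i=2: 1218   i=3: 351
  i=4: 505   i=5: 1450   i=6: 1247   i=7: 463
  i=8: 137   i=9: 379     …   i=22: 3
  i=23: 612
Match at i=23, j=23: e = 23·39 + 23 = 920.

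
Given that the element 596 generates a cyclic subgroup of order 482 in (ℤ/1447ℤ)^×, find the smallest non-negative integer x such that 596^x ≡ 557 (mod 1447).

197

Baby-step giant-step with m = ceil(sqrt(482)) = 22.
Baby table (596^j mod 1447 for j=0..21):
  0:1  1:596  2:701  3:1060  4:868  5:749  6:728  7:1235
  8:984  9:429  10:1012  11:1200  12:382  13:493  14:87  15:1207
  16:213  17:1059  18:272  19:48  20:1115  21:367
Giant step factor: 596^(-22) ≡ 782 (mod 1447).
Scan 557·782^i mod 1447 for i = 0, 1, …:
  i=0: 557   i=1: 27   i=2: 856   i=3: 878
  i=4: 718   i=5: 40   i=6: 893   i=7: 872
  i=8: 367
Match at i=8, j=21: x = 8·22 + 21 = 197.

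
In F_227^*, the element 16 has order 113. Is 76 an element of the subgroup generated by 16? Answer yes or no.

yes

76 ∈ ⟨16⟩ iff 76^113 ≡ 1 (mod 227), since |⟨16⟩| = 113.
76^113 mod 227 = 1.
Since 1 = 1, 76 lies in the subgroup.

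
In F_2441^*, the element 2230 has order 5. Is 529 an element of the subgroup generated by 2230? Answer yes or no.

⟨2230⟩ has order 5; its elements mod 2441 are {1, 583, 590, 1478, 2230}.
529 is not in this set.

no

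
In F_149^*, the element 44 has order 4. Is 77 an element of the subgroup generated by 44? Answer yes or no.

no

⟨44⟩ has order 4; its elements mod 149 are {1, 44, 105, 148}.
77 is not in this set.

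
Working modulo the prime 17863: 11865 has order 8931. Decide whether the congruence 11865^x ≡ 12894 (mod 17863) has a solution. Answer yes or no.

no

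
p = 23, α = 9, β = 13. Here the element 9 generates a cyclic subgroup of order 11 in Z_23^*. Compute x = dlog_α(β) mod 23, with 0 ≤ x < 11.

8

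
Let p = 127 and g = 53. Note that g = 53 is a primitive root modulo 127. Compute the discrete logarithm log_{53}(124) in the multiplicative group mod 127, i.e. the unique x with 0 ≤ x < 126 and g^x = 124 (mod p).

116

Baby-step giant-step with m = ceil(sqrt(126)) = 12.
Baby table (53^j mod 127 for j=0..11):
  0:1  1:53  2:15  3:33  4:98  5:114  6:73  7:59
  8:79  9:123  10:42  11:67
Giant step factor: 53^(-12) ≡ 76 (mod 127).
Scan 124·76^i mod 127 for i = 0, 1, …:
  i=0: 124   i=1: 26   i=2: 71   i=3: 62
  i=4: 13   i=5: 99   i=6: 31   i=7: 70
  i=8: 113   i=9: 79
Match at i=9, j=8: x = 9·12 + 8 = 116.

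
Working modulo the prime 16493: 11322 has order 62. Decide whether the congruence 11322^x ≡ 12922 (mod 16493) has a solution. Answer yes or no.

no

12922 ∈ ⟨11322⟩ iff 12922^62 ≡ 1 (mod 16493), since |⟨11322⟩| = 62.
12922^62 mod 16493 = 2040.
Since 2040 ≠ 1, 12922 does not lie in the subgroup.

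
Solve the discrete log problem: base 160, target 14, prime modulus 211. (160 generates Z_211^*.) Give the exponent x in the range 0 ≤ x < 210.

70

Baby-step giant-step with m = ceil(sqrt(210)) = 15.
Baby table (160^j mod 211 for j=0..14):
  0:1  1:160  2:69  3:68  4:119  5:50  6:193  7:74
  8:24  9:42  10:179  11:155  12:113  13:145  14:201
Giant step factor: 160^(-15) ≡ 12 (mod 211).
Scan 14·12^i mod 211 for i = 0, 1, …:
  i=0: 14   i=1: 168   i=2: 117   i=3: 138
  i=4: 179
Match at i=4, j=10: x = 4·15 + 10 = 70.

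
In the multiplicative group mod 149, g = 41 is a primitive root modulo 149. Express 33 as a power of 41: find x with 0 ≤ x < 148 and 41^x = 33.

Baby-step giant-step with m = ceil(sqrt(148)) = 13.
Baby table (41^j mod 149 for j=0..12):
  0:1  1:41  2:42  3:83  4:125  5:59  6:35  7:94
  8:129  9:74  10:54  11:128  12:33
Giant step factor: 41^(-13) ≡ 87 (mod 149).
Scan 33·87^i mod 149 for i = 0, 1, …:
  i=0: 33
Match at i=0, j=12: x = 0·13 + 12 = 12.

12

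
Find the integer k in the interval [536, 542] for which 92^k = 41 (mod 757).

541

Compute 92^536 mod 757 = 99, then multiply by 92 repeatedly:
  92^536=99  92^537=24  92^538=694  92^539=260  92^540=453
  92^541=41
Found 41 at exponent 541.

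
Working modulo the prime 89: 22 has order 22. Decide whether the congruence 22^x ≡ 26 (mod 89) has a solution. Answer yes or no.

⟨22⟩ has order 22; its elements mod 89 are {1, 2, 4, 8, 11, 16, 22, 25, 32, 39, 44, 45, 50, 57, 64, 67, 73, 78, 81, 85, 87, 88}.
26 is not in this set.

no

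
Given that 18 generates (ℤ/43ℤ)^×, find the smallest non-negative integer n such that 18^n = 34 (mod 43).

37

Baby-step giant-step with m = ceil(sqrt(42)) = 7.
Baby table (18^j mod 43 for j=0..6):
  0:1  1:18  2:23  3:27  4:13  5:19  6:41
Giant step factor: 18^(-7) ≡ 37 (mod 43).
Scan 34·37^i mod 43 for i = 0, 1, …:
  i=0: 34   i=1: 11   i=2: 20   i=3: 9
  i=4: 32   i=5: 23
Match at i=5, j=2: n = 5·7 + 2 = 37.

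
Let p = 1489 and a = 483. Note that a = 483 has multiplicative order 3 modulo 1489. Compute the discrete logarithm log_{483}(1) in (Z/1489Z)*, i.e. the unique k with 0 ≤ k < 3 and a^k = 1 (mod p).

0

Successive powers of 483 modulo 1489:
  483^0=1
So 483^0 ≡ 1 (mod 1489), giving k = 0.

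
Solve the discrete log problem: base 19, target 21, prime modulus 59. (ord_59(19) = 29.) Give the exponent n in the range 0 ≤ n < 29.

Successive powers of 19 modulo 59:
  19^0=1  19^1=19  19^2=7  19^3=15  19^4=49  19^5=46
  19^6=48  19^7=27  19^8=41  19^9=12  19^10=51  19^11=25
  19^12=3  19^13=57  19^14=21
So 19^14 ≡ 21 (mod 59), giving n = 14.

14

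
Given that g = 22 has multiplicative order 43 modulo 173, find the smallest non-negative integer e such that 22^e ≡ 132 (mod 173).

38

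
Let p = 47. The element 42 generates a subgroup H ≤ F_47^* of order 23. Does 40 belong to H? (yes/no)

⟨42⟩ has order 23; its elements mod 47 are {1, 2, 3, 4, 6, 7, 8, 9, 12, 14, 16, 17, 18, 21, 24, 25, 27, 28, 32, 34, 36, 37, 42}.
40 is not in this set.

no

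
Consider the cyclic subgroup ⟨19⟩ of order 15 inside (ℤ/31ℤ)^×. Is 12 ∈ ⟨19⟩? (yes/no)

no

12 ∈ ⟨19⟩ iff 12^15 ≡ 1 (mod 31), since |⟨19⟩| = 15.
12^15 mod 31 = 30.
Since 30 ≠ 1, 12 does not lie in the subgroup.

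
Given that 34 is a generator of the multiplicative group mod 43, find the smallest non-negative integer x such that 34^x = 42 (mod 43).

21

Successive powers of 34 modulo 43:
  34^0=1  34^1=34  34^2=38  34^3=2  34^4=25  34^5=33
  34^6=4  34^7=7  34^8=23  34^9=8  34^10=14  34^11=3
  34^12=16  34^13=28  34^14=6  34^15=32  34^16=13  34^17=12
  34^18=21  34^19=26  34^20=24  34^21=42
So 34^21 ≡ 42 (mod 43), giving x = 21.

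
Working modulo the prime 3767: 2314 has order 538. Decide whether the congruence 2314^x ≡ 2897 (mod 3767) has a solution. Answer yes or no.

2897 ∈ ⟨2314⟩ iff 2897^538 ≡ 1 (mod 3767), since |⟨2314⟩| = 538.
2897^538 mod 3767 = 507.
Since 507 ≠ 1, 2897 does not lie in the subgroup.

no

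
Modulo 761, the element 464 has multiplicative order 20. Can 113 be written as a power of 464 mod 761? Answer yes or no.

⟨464⟩ has order 20; its elements mod 761 are {1, 39, 41, 67, 77, 113, 159, 168, 297, 330, 431, 464, 593, 602, 648, 684, 694, 720, 722, 760}.
113 is in this set.

yes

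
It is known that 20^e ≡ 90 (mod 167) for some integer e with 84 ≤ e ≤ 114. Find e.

93

Compute 20^84 mod 167 = 147, then multiply by 20 repeatedly:
  20^84=147  20^85=101  20^86=16  20^87=153  20^88=54
  20^89=78  20^90=57  20^91=138  20^92=88  20^93=90
Found 90 at exponent 93.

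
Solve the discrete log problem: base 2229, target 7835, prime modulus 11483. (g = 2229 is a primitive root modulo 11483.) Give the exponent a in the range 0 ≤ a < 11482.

Baby-step giant-step with m = ceil(sqrt(11482)) = 108.
Baby table (2229^j mod 11483 for j=0..107):
  0:1  1:2229  2:7785  3:1952  4:10434  5:4311  6:9431  7:7809
  8:9516  9:2063  10:5227  11:7221  12:7926  13:6200  14:5751  15:3951
  16:10801  17:7061  18:7259  19:764  20:3472  21:11029  22:10021  23:2374
  24:9466  25:5443  26:6399  27:1485  28:2961  29:8827  30:5004  31:3923
  32:5804  33:7258  34:10018  35:7170  36:9077  37:11070  38:9546  39:35
  40:9117  41:8366  42:10905  43:9217  44:1606  45:8561  46:9206  47:53
  48:3307  49:10700  50:109  51:1818  52:10306  53:6074  54:489  55:10579
  56:5992  57:1439  58:3774  59:6690  60:7076  61:6245  62:2709  63:9786
  64:6777  65:5788  66:6043  67:288  68:10387  69:2895  70:10992  71:7929
  72:1404  73:6140  74:9807  75:7654  76:8511  77:1103  78:1225  79:9054
  80:5735  81:2736  82:1071  83:10278  84:1077  85:686  86:1855  87:915
  88:7044  89:3815  90:6215  91:4737  92:5896  93:5632  94:2809  95:3026
  96:4433  97:5777  98:4490  99:6517  100:398  101:2951  102:9503  103:7535
  104:7369  105:4811  106:10080  107:7572
Giant step factor: 2229^(-108) ≡ 3981 (mod 11483).
Scan 7835·3981^i mod 11483 for i = 0, 1, …:
  i=0: 7835   i=1: 3307
Match at i=1, j=48: a = 1·108 + 48 = 156.

156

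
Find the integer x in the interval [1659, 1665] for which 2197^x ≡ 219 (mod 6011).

Compute 2197^1659 mod 6011 = 1618, then multiply by 2197 repeatedly:
  2197^1659=1618  2197^1660=2245  2197^1661=3245  2197^1662=219
Found 219 at exponent 1662.

1662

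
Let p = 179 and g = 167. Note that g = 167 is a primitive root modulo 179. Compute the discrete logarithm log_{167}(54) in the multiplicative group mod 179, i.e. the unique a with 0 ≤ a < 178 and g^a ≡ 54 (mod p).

7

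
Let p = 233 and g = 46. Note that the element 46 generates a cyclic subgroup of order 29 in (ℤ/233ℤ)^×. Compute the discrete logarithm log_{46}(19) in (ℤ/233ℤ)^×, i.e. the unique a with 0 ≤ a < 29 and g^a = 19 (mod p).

2

Successive powers of 46 modulo 233:
  46^0=1  46^1=46  46^2=19
So 46^2 ≡ 19 (mod 233), giving a = 2.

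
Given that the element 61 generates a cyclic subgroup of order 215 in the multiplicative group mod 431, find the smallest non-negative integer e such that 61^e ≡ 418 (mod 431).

138

Baby-step giant-step with m = ceil(sqrt(215)) = 15.
Baby table (61^j mod 431 for j=0..14):
  0:1  1:61  2:273  3:275  4:397  5:81  6:200  7:132
  8:294  9:263  10:96  11:253  12:348  13:109  14:184
Giant step factor: 61^(-15) ≡ 24 (mod 431).
Scan 418·24^i mod 431 for i = 0, 1, …:
  i=0: 418   i=1: 119   i=2: 270   i=3: 15
  i=4: 360   i=5: 20   i=6: 49   i=7: 314
  i=8: 209   i=9: 275
Match at i=9, j=3: e = 9·15 + 3 = 138.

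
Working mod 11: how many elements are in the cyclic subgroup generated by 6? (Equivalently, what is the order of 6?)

The order of 6 must divide p − 1 = 10 = 2 · 5.
Divisors: 1, 2, 5, 10.
Check each in increasing order: 6^1 ≡ 6;  6^2 ≡ 3;  6^5 ≡ 10;  6^10 ≡ 1.
Smallest exponent giving 1 is 10.

10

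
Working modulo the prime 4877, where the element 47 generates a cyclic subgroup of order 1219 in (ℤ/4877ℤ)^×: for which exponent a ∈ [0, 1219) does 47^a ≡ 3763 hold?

796

Baby-step giant-step with m = ceil(sqrt(1219)) = 35.
Baby table (47^j mod 4877 for j=0..34):
  0:1  1:47  2:2209  3:1406  4:2681  5:4082  6:1651  7:4442
  8:3940  9:4731  10:2892  11:4245  12:4435  13:3611  14:3899  15:2804
  16:109  17:246  18:1808  19:2067  20:4486  21:1131  22:4387  23:1355
  24:284  25:3594  26:3100  27:4267  28:592  29:3439  30:692  31:3262
  32:2127  33:2429  34:1992
Giant step factor: 47^(-35) ≡ 3319 (mod 4877).
Scan 3763·3319^i mod 4877 for i = 0, 1, …:
  i=0: 3763   i=1: 4277   i=2: 3293   i=3: 110
  i=4: 4192   i=5: 4044   i=6: 532   i=7: 234
  i=8: 1203   i=9: 3371     …   i=21: 4130
  i=22: 3100
Match at i=22, j=26: a = 22·35 + 26 = 796.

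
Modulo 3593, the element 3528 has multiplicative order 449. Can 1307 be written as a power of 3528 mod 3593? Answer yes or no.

no

1307 ∈ ⟨3528⟩ iff 1307^449 ≡ 1 (mod 3593), since |⟨3528⟩| = 449.
1307^449 mod 3593 = 2440.
Since 2440 ≠ 1, 1307 does not lie in the subgroup.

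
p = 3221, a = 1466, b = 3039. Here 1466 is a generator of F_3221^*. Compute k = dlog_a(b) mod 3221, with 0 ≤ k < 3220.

Baby-step giant-step with m = ceil(sqrt(3220)) = 57.
Baby table (1466^j mod 3221 for j=0..56):
  0:1  1:1466  2:749  3:2894  4:547  5:3094  6:636  7:1507
  8:2877  9:1393  10:24  11:2974  12:1871  13:1815  14:244  15:173
  16:2380  17:737  18:1407  19:1222  20:576  21:514  22:3031  23:1687
  24:2635  25:931  26:2363  27:1583  28:1558  29:339  30:940  31:2673
  32:1882  33:1836  34:2041  35:3018  36:1955  37:2561  38:1961  39:1694
  40:13  41:2953  42:74  43:2191  44:669  45:1570  46:1826  47:265
  48:1970  49:2004  50:312  51:10  52:1776  53:1048  54:3172  55:2249
  56:1951
Giant step factor: 1466^(-57) ≡ 982 (mod 3221).
Scan 3039·982^i mod 3221 for i = 0, 1, …:
  i=0: 3039   i=1: 1652   i=2: 2101   i=3: 1742
  i=4: 293   i=5: 1057   i=6: 812   i=7: 1797
  i=8: 2767   i=9: 1891     …   i=51: 2557
  i=52: 1815
Match at i=52, j=13: k = 52·57 + 13 = 2977.

2977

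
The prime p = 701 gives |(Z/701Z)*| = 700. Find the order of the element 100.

350

The order of 100 must divide p − 1 = 700 = 2^2 · 5^2 · 7.
Divisors: 1, 2, 4, 5, 7, 10, 14, 20, 25, 28, 35, 50, 70, 100, 140, 175, 350, 700.
Check each in increasing order: 100^1 ≡ 100;  100^2 ≡ 186;  100^4 ≡ 247;  100^5 ≡ 165;  100^7 ≡ 547;  100^10 ≡ 587;  100^14 ≡ 583;  100^20 ≡ 378;  100^25 ≡ 682;  100^28 ≡ 605;  100^35 ≡ 63;  100^50 ≡ 361;  100^70 ≡ 464;  100^100 ≡ 636;  100^140 ≡ 89;  100^175 ≡ 700;  100^350 ≡ 1.
Smallest exponent giving 1 is 350.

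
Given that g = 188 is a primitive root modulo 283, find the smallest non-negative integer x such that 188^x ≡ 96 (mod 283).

Baby-step giant-step with m = ceil(sqrt(282)) = 17.
Baby table (188^j mod 283 for j=0..16):
  0:1  1:188  2:252  3:115  4:112  5:114  6:207  7:145
  8:92  9:33  10:261  11:109  12:116  13:17  14:83  15:39
  16:257
Giant step factor: 188^(-17) ≡ 147 (mod 283).
Scan 96·147^i mod 283 for i = 0, 1, …:
  i=0: 96   i=1: 245   i=2: 74   i=3: 124
  i=4: 116
Match at i=4, j=12: x = 4·17 + 12 = 80.

80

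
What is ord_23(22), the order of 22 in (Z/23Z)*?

2

The order of 22 must divide p − 1 = 22 = 2 · 11.
Divisors: 1, 2, 11, 22.
Check each in increasing order: 22^1 ≡ 22;  22^2 ≡ 1.
Smallest exponent giving 1 is 2.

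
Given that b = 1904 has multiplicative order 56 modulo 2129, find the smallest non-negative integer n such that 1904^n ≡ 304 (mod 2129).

Baby-step giant-step with m = ceil(sqrt(56)) = 8.
Baby table (1904^j mod 2129 for j=0..7):
  0:1  1:1904  2:1658  3:1654  4:425  5:180  6:2080  7:380
Giant step factor: 1904^(-8) ≡ 933 (mod 2129).
Scan 304·933^i mod 2129 for i = 0, 1, …:
  i=0: 304   i=1: 475   i=2: 343   i=3: 669
  i=4: 380
Match at i=4, j=7: n = 4·8 + 7 = 39.

39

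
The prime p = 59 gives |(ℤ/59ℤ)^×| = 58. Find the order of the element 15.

29

The order of 15 must divide p − 1 = 58 = 2 · 29.
Divisors: 1, 2, 29, 58.
Check each in increasing order: 15^1 ≡ 15;  15^2 ≡ 48;  15^29 ≡ 1.
Smallest exponent giving 1 is 29.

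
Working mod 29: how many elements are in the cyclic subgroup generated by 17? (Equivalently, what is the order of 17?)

4

The order of 17 must divide p − 1 = 28 = 2^2 · 7.
Divisors: 1, 2, 4, 7, 14, 28.
Check each in increasing order: 17^1 ≡ 17;  17^2 ≡ 28;  17^4 ≡ 1.
Smallest exponent giving 1 is 4.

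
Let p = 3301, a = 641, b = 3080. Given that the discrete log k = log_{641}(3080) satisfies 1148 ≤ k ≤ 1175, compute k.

1159

Compute 641^1148 mod 3301 = 3024, then multiply by 641 repeatedly:
  641^1148=3024  641^1149=697  641^1150=1142  641^1151=2501  641^1152=2156
  641^1153=2178  641^1154=3076  641^1155=1019  641^1156=2882  641^1157=2103
  641^1158=1215  641^1159=3080
Found 3080 at exponent 1159.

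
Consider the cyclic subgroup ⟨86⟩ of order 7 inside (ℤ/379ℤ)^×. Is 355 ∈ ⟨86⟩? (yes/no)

no

355 ∈ ⟨86⟩ iff 355^7 ≡ 1 (mod 379), since |⟨86⟩| = 7.
355^7 mod 379 = 108.
Since 108 ≠ 1, 355 does not lie in the subgroup.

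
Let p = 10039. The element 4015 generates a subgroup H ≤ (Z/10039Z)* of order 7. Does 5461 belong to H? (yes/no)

yes

5461 ∈ ⟨4015⟩ iff 5461^7 ≡ 1 (mod 10039), since |⟨4015⟩| = 7.
5461^7 mod 10039 = 1.
Since 1 = 1, 5461 lies in the subgroup.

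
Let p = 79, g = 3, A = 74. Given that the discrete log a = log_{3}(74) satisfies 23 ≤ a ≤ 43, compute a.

Compute 3^23 mod 79 = 74, then multiply by 3 repeatedly:
  3^23=74
Found 74 at exponent 23.

23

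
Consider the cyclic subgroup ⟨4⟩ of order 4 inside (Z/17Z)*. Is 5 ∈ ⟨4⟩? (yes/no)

no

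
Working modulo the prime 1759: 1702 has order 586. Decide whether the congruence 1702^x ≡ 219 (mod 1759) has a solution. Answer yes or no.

219 ∈ ⟨1702⟩ iff 219^586 ≡ 1 (mod 1759), since |⟨1702⟩| = 586.
219^586 mod 1759 = 508.
Since 508 ≠ 1, 219 does not lie in the subgroup.

no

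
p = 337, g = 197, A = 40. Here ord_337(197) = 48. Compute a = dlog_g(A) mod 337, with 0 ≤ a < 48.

39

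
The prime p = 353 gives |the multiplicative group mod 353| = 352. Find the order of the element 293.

The order of 293 must divide p − 1 = 352 = 2^5 · 11.
Divisors: 1, 2, 4, 8, 11, 16, 22, 32, 44, 88, 176, 352.
Check each in increasing order: 293^1 ≡ 293;  293^2 ≡ 70;  293^4 ≡ 311;  293^8 ≡ 352;  293^11 ≡ 317;  293^16 ≡ 1.
Smallest exponent giving 1 is 16.

16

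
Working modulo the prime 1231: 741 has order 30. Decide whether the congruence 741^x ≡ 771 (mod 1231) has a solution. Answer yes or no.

771 ∈ ⟨741⟩ iff 771^30 ≡ 1 (mod 1231), since |⟨741⟩| = 30.
771^30 mod 1231 = 1.
Since 1 = 1, 771 lies in the subgroup.

yes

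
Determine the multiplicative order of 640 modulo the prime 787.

The order of 640 must divide p − 1 = 786 = 2 · 3 · 131.
Divisors: 1, 2, 3, 6, 131, 262, 393, 786.
Check each in increasing order: 640^1 ≡ 640;  640^2 ≡ 360;  640^3 ≡ 596;  640^6 ≡ 279;  640^131 ≡ 379;  640^262 ≡ 407;  640^393 ≡ 1.
Smallest exponent giving 1 is 393.

393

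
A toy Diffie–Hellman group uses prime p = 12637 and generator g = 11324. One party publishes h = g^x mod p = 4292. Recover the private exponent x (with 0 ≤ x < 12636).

4385

Baby-step giant-step with m = ceil(sqrt(12636)) = 113.
Baby table (11324^j mod 12637 for j=0..112):
  0:1  1:11324  2:5337  3:6054  4:12408  5:10026  6:3616  7:3704
  8:1893  9:3980  10:5978  11:11100  12:8798  13:11081  14:8471  15:10774
  16:7178  17:2488  18:6239  19:9606  20:11685  21:11550  22:11887  23:11701
  24:3179  25:8820  26:7469  27:12152  28:4955  29:2140  30:8231  31:9969
  32:2635  33:2783  34:10651  35:4396  36:3161  37:7180  38:12499  39:4276
  40:9077  41:11227  42:6328  43:6482  44:6472  45:6965  46:4143  47:6788
  48:9078  49:9914  50:11665  51:12536  52:6243  53:4354  54:7759  55:10492
  56:10971  57:1257  58:5006  59:10999  60:2404  61:2798  62:3593  63:8629
  64:5512  65:3745  66:11245  67:7968  68:1452  69:1711  70:2843  71:7693
  72:8691  73:12565  74:6077  75:7483  76:6407  77:3851  78:11074  79:5025
  80:11326  81:2711  82:4091  83:11879  84:9568  85:11031  86:10936  87:9301
  88:7766  89:1301  90:10419  91:5724  92:3403  93:5359  94:2442  95:3452
  96:4207  97:11215  98:9447  99:5623  100:9646  101:9713  102:10201  103:1307
  104:2541  105:12472  106:1816  107:3985  108:12050  109:12511  110:1157  111:9936
  112:8053
Giant step factor: 11324^(-113) ≡ 3484 (mod 12637).
Scan 4292·3484^i mod 12637 for i = 0, 1, …:
  i=0: 4292   i=1: 3757   i=2: 10093   i=3: 7878
  i=4: 12025   i=5: 3445   i=6: 9867   i=7: 3988
  i=8: 6129   i=9: 9543     …   i=37: 7343
  i=38: 5724
Match at i=38, j=91: x = 38·113 + 91 = 4385.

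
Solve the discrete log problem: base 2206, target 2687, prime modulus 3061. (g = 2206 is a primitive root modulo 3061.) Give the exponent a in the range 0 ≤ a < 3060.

169

Baby-step giant-step with m = ceil(sqrt(3060)) = 56.
Baby table (2206^j mod 3061 for j=0..55):
  0:1  1:2206  2:2507  3:2276  4:816  5:228  6:964  7:2250
  8:1619  9:2388  10:3008  11:2461  12:1813  13:1812  14:2667  15:160
  16:945  17:129  18:2962  19:1998  20:2809  21:1190  22:1863  23:1916
  24:2516  25:703  26:1952  27:2346  28:2186  29:1241  30:1112  31:1211
  32:2274  33:2526  34:1336  35:2534  36:618  37:1163  38:460  39:1569
  40:2284  41:98  42:1918  43:806  44:2656  45:382  46:917  47:2642
  48:108  49:2551  50:1388  51:928  52:2420  53:136  54:38  55:1181
Giant step factor: 2206^(-56) ≡ 1706 (mod 3061).
Scan 2687·1706^i mod 3061 for i = 0, 1, …:
  i=0: 2687   i=1: 1705   i=2: 780   i=3: 2206
Match at i=3, j=1: a = 3·56 + 1 = 169.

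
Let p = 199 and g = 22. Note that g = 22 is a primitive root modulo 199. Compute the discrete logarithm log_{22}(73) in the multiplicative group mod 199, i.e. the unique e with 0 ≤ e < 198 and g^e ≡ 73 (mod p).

73

Baby-step giant-step with m = ceil(sqrt(198)) = 15.
Baby table (22^j mod 199 for j=0..14):
  0:1  1:22  2:86  3:101  4:33  5:129  6:52  7:149
  8:94  9:78  10:124  11:141  12:117  13:186  14:112
Giant step factor: 22^(-15) ≡ 55 (mod 199).
Scan 73·55^i mod 199 for i = 0, 1, …:
  i=0: 73   i=1: 35   i=2: 134   i=3: 7
  i=4: 186
Match at i=4, j=13: e = 4·15 + 13 = 73.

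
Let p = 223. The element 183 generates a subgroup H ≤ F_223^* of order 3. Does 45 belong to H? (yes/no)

⟨183⟩ has order 3; its elements mod 223 are {1, 39, 183}.
45 is not in this set.

no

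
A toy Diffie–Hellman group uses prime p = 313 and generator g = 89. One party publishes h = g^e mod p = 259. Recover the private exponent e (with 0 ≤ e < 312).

182

Baby-step giant-step with m = ceil(sqrt(312)) = 18.
Baby table (89^j mod 313 for j=0..17):
  0:1  1:89  2:96  3:93  4:139  5:164  6:198  7:94
  8:228  9:260  10:291  11:233  12:79  13:145  14:72  15:148
  16:26  17:123
Giant step factor: 89^(-18) ≡ 39 (mod 313).
Scan 259·39^i mod 313 for i = 0, 1, …:
  i=0: 259   i=1: 85   i=2: 185   i=3: 16
  i=4: 311   i=5: 235   i=6: 88   i=7: 302
  i=8: 197   i=9: 171   i=10: 96
Match at i=10, j=2: e = 10·18 + 2 = 182.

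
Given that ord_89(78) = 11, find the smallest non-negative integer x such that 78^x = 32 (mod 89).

Successive powers of 78 modulo 89:
  78^0=1  78^1=78  78^2=32
So 78^2 ≡ 32 (mod 89), giving x = 2.

2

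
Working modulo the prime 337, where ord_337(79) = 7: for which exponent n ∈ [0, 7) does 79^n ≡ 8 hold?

3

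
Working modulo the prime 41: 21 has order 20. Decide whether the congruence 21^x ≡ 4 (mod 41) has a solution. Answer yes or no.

4 ∈ ⟨21⟩ iff 4^20 ≡ 1 (mod 41), since |⟨21⟩| = 20.
4^20 mod 41 = 1.
Since 1 = 1, 4 lies in the subgroup.

yes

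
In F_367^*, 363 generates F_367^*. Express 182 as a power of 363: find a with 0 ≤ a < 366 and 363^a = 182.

250

Baby-step giant-step with m = ceil(sqrt(366)) = 20.
Baby table (363^j mod 367 for j=0..19):
  0:1  1:363  2:16  3:303  4:256  5:77  6:59  7:131
  8:210  9:261  10:57  11:139  12:178  13:22  14:279  15:352
  16:60  17:127  18:226  19:197
Giant step factor: 363^(-20) ≡ 333 (mod 367).
Scan 182·333^i mod 367 for i = 0, 1, …:
  i=0: 182   i=1: 51   i=2: 101   i=3: 236
  i=4: 50   i=5: 135   i=6: 181   i=7: 85
  i=8: 46   i=9: 271   i=10: 328   i=11: 225
  i=12: 57
Match at i=12, j=10: a = 12·20 + 10 = 250.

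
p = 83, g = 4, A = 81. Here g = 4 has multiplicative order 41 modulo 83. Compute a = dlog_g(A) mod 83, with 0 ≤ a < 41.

Baby-step giant-step with m = ceil(sqrt(41)) = 7.
Baby table (4^j mod 83 for j=0..6):
  0:1  1:4  2:16  3:64  4:7  5:28  6:29
Giant step factor: 4^(-7) ≡ 78 (mod 83).
Scan 81·78^i mod 83 for i = 0, 1, …:
  i=0: 81   i=1: 10   i=2: 33   i=3: 1
Match at i=3, j=0: a = 3·7 + 0 = 21.

21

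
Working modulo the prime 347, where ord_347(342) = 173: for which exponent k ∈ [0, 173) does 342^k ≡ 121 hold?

125

Baby-step giant-step with m = ceil(sqrt(173)) = 14.
Baby table (342^j mod 347 for j=0..13):
  0:1  1:342  2:25  3:222  4:278  5:345  6:10  7:297
  8:250  9:138  10:4  11:327  12:100  13:194
Giant step factor: 342^(-14) ≡ 44 (mod 347).
Scan 121·44^i mod 347 for i = 0, 1, …:
  i=0: 121   i=1: 119   i=2: 31   i=3: 323
  i=4: 332   i=5: 34   i=6: 108   i=7: 241
  i=8: 194
Match at i=8, j=13: k = 8·14 + 13 = 125.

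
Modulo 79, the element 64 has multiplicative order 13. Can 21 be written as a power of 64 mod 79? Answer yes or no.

21 ∈ ⟨64⟩ iff 21^13 ≡ 1 (mod 79), since |⟨64⟩| = 13.
21^13 mod 79 = 1.
Since 1 = 1, 21 lies in the subgroup.

yes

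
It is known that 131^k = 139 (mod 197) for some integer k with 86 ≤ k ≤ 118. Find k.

Compute 131^86 mod 197 = 65, then multiply by 131 repeatedly:
  131^86=65  131^87=44  131^88=51  131^89=180  131^90=137
  131^91=20  131^92=59  131^93=46  131^94=116  131^95=27
  131^96=188  131^97=3  131^98=196  131^99=66  131^100=175
  131^101=73  131^102=107  131^103=30  131^104=187  131^105=69
  131^106=174  131^107=139
Found 139 at exponent 107.

107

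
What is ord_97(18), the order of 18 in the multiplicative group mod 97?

The order of 18 must divide p − 1 = 96 = 2^5 · 3.
Divisors: 1, 2, 3, 4, 6, 8, 12, 16, 24, 32, 48, 96.
Check each in increasing order: 18^1 ≡ 18;  18^2 ≡ 33;  18^3 ≡ 12;  18^4 ≡ 22;  18^6 ≡ 47;  18^8 ≡ 96;  18^12 ≡ 75;  18^16 ≡ 1.
Smallest exponent giving 1 is 16.

16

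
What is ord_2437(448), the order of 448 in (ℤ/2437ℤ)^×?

The order of 448 must divide p − 1 = 2436 = 2^2 · 3 · 7 · 29.
Divisors: 1, 2, 3, 4, 6, 7, 12, 14, 21, 28, 29, 42, 58, 84, 87, 116, 174, 203, 348, 406, 609, 812, 1218, 2436.
Check each in increasing order: 448^1 ≡ 448;  448^2 ≡ 870;  448^3 ≡ 2277;  448^4 ≡ 1430;  448^6 ≡ 1230;  448^7 ≡ 278;  448^12 ≡ 1960;  448^14 ≡ 1737;  448^21 ≡ 360;  448^28 ≡ 163;  448^29 ≡ 2351;  448^42 ≡ 439;  448^58 ≡ 85;  448^84 ≡ 198;  448^87 ≡ 1.
Smallest exponent giving 1 is 87.

87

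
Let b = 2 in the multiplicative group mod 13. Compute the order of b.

12

The order of 2 must divide p − 1 = 12 = 2^2 · 3.
Divisors: 1, 2, 3, 4, 6, 12.
Check each in increasing order: 2^1 ≡ 2;  2^2 ≡ 4;  2^3 ≡ 8;  2^4 ≡ 3;  2^6 ≡ 12;  2^12 ≡ 1.
Smallest exponent giving 1 is 12.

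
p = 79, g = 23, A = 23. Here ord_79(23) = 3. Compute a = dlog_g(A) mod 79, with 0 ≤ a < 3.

Successive powers of 23 modulo 79:
  23^0=1  23^1=23
So 23^1 ≡ 23 (mod 79), giving a = 1.

1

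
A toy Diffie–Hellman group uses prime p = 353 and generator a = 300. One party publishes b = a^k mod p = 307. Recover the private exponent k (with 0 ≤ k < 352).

126

Baby-step giant-step with m = ceil(sqrt(352)) = 19.
Baby table (300^j mod 353 for j=0..18):
  0:1  1:300  2:338  3:89  4:225  5:77  6:155  7:257
  8:146  9:28  10:281  11:286  12:21  13:299  14:38  15:104
  16:136  17:205  18:78
Giant step factor: 300^(-19) ≡ 45 (mod 353).
Scan 307·45^i mod 353 for i = 0, 1, …:
  i=0: 307   i=1: 48   i=2: 42   i=3: 125
  i=4: 330   i=5: 24   i=6: 21
Match at i=6, j=12: k = 6·19 + 12 = 126.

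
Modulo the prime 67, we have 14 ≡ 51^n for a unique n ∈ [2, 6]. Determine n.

6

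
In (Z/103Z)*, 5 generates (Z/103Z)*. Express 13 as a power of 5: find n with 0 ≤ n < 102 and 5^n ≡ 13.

Baby-step giant-step with m = ceil(sqrt(102)) = 11.
Baby table (5^j mod 103 for j=0..10):
  0:1  1:5  2:25  3:22  4:7  5:35  6:72  7:51
  8:49  9:39  10:92
Giant step factor: 5^(-11) ≡ 88 (mod 103).
Scan 13·88^i mod 103 for i = 0, 1, …:
  i=0: 13   i=1: 11   i=2: 41   i=3: 3
  i=4: 58   i=5: 57   i=6: 72
Match at i=6, j=6: n = 6·11 + 6 = 72.

72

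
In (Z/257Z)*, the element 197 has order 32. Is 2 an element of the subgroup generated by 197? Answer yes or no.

2 ∈ ⟨197⟩ iff 2^32 ≡ 1 (mod 257), since |⟨197⟩| = 32.
2^32 mod 257 = 1.
Since 1 = 1, 2 lies in the subgroup.

yes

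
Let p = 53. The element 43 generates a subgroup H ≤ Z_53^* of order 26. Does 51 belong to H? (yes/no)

51 ∈ ⟨43⟩ iff 51^26 ≡ 1 (mod 53), since |⟨43⟩| = 26.
51^26 mod 53 = 52.
Since 52 ≠ 1, 51 does not lie in the subgroup.

no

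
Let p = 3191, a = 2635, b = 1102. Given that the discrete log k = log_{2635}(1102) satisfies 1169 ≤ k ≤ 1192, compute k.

1182

Compute 2635^1169 mod 3191 = 273, then multiply by 2635 repeatedly:
  2635^1169=273  2635^1170=1380  2635^1171=1751  2635^1172=2890  2635^1173=1424
  2635^1174=2815  2635^1175=1641  2635^1176=230  2635^1177=2951  2635^1178=2609
  2635^1179=1301  2635^1180=1001  2635^1181=1869  2635^1182=1102
Found 1102 at exponent 1182.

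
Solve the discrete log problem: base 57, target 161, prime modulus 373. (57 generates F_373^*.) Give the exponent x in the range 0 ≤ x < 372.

273

Baby-step giant-step with m = ceil(sqrt(372)) = 20.
Baby table (57^j mod 373 for j=0..19):
  0:1  1:57  2:265  3:185  4:101  5:162  6:282  7:35
  8:130  9:323  10:134  11:178  12:75  13:172  14:106  15:74
  16:115  17:214  18:262  19:14
Giant step factor: 57^(-20) ≡ 165 (mod 373).
Scan 161·165^i mod 373 for i = 0, 1, …:
  i=0: 161   i=1: 82   i=2: 102   i=3: 45
  i=4: 338   i=5: 193   i=6: 140   i=7: 347
  i=8: 186   i=9: 104   i=10: 2   i=11: 330
  i=12: 365   i=13: 172
Match at i=13, j=13: x = 13·20 + 13 = 273.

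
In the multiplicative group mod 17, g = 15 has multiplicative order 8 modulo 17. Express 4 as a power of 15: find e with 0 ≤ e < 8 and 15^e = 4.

2

Successive powers of 15 modulo 17:
  15^0=1  15^1=15  15^2=4
So 15^2 ≡ 4 (mod 17), giving e = 2.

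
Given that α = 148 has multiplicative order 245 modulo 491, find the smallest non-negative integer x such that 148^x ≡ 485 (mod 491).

158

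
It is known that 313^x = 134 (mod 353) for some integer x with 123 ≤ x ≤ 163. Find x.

149

Compute 313^123 mod 353 = 238, then multiply by 313 repeatedly:
  313^123=238  313^124=11  313^125=266  313^126=303  313^127=235
  313^128=131  313^129=55  313^130=271  313^131=103  313^132=116
  313^133=302  313^134=275  313^135=296  313^136=162  313^137=227
  313^138=98  313^139=316  313^140=68  313^141=104  313^142=76
  313^143=137  313^144=168  313^145=340  313^146=167  313^147=27
  313^148=332  313^149=134
Found 134 at exponent 149.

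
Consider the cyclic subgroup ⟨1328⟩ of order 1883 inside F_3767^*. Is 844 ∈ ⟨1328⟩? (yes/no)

no

844 ∈ ⟨1328⟩ iff 844^1883 ≡ 1 (mod 3767), since |⟨1328⟩| = 1883.
844^1883 mod 3767 = 3766.
Since 3766 ≠ 1, 844 does not lie in the subgroup.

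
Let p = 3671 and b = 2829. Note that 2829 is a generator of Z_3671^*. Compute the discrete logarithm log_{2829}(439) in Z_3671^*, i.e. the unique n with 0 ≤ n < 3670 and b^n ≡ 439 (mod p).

Baby-step giant-step with m = ceil(sqrt(3670)) = 61.
Baby table (2829^j mod 3671 for j=0..60):
  0:1  1:2829  2:461  3:964  4:3274  5:213  6:533  7:2747
  8:3427  9:3543  10:1317  11:3399  12:1422  13:3093  14:2104  15:1525
  16:800  17:1864  18:1700  19:290  20:1777  21:1534  22:564  23:2342
  24:3034  25:388  26:23  27:2660  28:3261  29:146  30:1882  31:1228
  32:1246  33:774  34:1730  35:727  36:923  37:1086  38:3338  39:1390
  40:669  41:2036  42:45  43:2491  44:2390  45:2999  46:490  47:2243
  48:1959  49:2472  50:33  51:1582  52:529  53:2444  54:1583  55:3358
  56:2905  57:2547  58:2961  59:3118  60:3080
Giant step factor: 2829^(-61) ≡ 3170 (mod 3671).
Scan 439·3170^i mod 3671 for i = 0, 1, …:
  i=0: 439   i=1: 321   i=2: 703   i=3: 213
Match at i=3, j=5: n = 3·61 + 5 = 188.

188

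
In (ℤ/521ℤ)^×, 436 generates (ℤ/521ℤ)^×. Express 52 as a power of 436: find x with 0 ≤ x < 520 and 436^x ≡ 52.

30

Successive powers of 436 modulo 521:
  436^0=1  436^1=436  436^2=452  436^3=134  436^4=72  436^5=132
  436^6=242  436^7=270  436^8=495  436^9=126  436^10=231  436^11=163
  436^12=212  436^13=215  436^14=481  436^15=274  436^16=155  436^17=371
  436^18=246  436^19=451  436^20=219  436^21=141  436^22=519  436^23=170
  436^24=138  436^25=253  436^26=377  436^27=257  436^28=37  436^29=502
  436^30=52
So 436^30 ≡ 52 (mod 521), giving x = 30.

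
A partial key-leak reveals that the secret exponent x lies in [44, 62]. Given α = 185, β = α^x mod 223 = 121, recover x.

Compute 185^44 mod 223 = 126, then multiply by 185 repeatedly:
  185^44=126  185^45=118  185^46=199  185^47=20  185^48=132
  185^49=113  185^50=166  185^51=159  185^52=202  185^53=129
  185^54=4  185^55=71  185^56=201  185^57=167  185^58=121
Found 121 at exponent 58.

58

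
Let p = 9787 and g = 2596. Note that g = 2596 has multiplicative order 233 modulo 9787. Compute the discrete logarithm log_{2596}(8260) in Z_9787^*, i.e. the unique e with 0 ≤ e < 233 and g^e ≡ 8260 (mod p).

Baby-step giant-step with m = ceil(sqrt(233)) = 16.
Baby table (2596^j mod 9787 for j=0..15):
  0:1  1:2596  2:5760  3:8211  4:9457  5:4576  6:7665  7:1369
  8:1243  9:6905  10:5383  11:8219  12:864  13:1721  14:4844  15:8516
Giant step factor: 2596^(-16) ≡ 1645 (mod 9787).
Scan 8260·1645^i mod 9787 for i = 0, 1, …:
  i=0: 8260   i=1: 3344   i=2: 586   i=3: 4844
Match at i=3, j=14: e = 3·16 + 14 = 62.

62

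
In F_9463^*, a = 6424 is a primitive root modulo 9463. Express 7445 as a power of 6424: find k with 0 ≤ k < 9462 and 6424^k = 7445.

Baby-step giant-step with m = ceil(sqrt(9462)) = 98.
Baby table (6424^j mod 9463 for j=0..97):
  0:1  1:6424  2:9096  3:8142  4:2207  5:2194  6:3849  7:8620
  8:6867  9:6565  10:6432  11:3710  12:5206  13:1102  14:924  15:2475
  16:1560  17:123  18:4723  19:2174  20:7851  21:6497  22:4898  23:277
  24:404  25:2434  26:3140  27:5707  28:2106  29:6317  30:3064  31:96
  32:1609  33:2620  34:5666  35:3686  36:2438  37:447  38:4239  39:6285
  40:5682  41:2377  42:6029  43:7700  44:1699  45:3537  46:1025  47:7815
  48:2345  49:8647  50:518  51:6119  52:8617  53:6521  54:7666  55:932
  56:6552  57:8087  58:8481  59:3453  60:800  61:791  62:9216  63:3056
  64:5482  65:4545  66:3725  67:6936  68:5060  69:35  70:7191  71:6081
  72:1080  73:1541  74:1086  75:2233  76:8347  77:3770  78:2663  79:7471
  80:6831  81:2413  82:718  83:3951  84:1458  85:7285  86:4305  87:4434
  88:386  89:358  90:283  91:1096  92:232  93:4677  94:23  95:5807
  96:1022  97:7469
Giant step factor: 6424^(-98) ≡ 8587 (mod 9463).
Scan 7445·8587^i mod 9463 for i = 0, 1, …:
  i=0: 7445   i=1: 7650   i=2: 7867   i=3: 7035
  i=4: 7216   i=5: 68   i=6: 6673   i=7: 2586
  i=8: 5784   i=9: 5384     …   i=45: 3478
  i=46: 358
Match at i=46, j=89: k = 46·98 + 89 = 4597.

4597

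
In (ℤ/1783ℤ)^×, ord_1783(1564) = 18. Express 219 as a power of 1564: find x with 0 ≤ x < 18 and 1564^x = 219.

10

Successive powers of 1564 modulo 1783:
  1564^0=1  1564^1=1564  1564^2=1603  1564^3=194  1564^4=306  1564^5=740
  1564^6=193  1564^7=525  1564^8=920  1564^9=1782  1564^10=219
So 1564^10 ≡ 219 (mod 1783), giving x = 10.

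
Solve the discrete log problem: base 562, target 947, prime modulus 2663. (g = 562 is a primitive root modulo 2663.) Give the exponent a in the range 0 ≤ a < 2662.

899

Baby-step giant-step with m = ceil(sqrt(2662)) = 52.
Baby table (562^j mod 2663 for j=0..51):
  0:1  1:562  2:1610  3:2063  4:1001  5:669  6:495  7:1238
  8:713  9:1256  10:177  11:943  12:29  13:320  14:1419  15:1241
  16:2399  17:760  18:1040  19:1283  20:2036  21:1805  22:2470  23:717
  24:841  25:1291  26:1206  27:1370  28:333  29:736  30:867  31:2588
  32:458  33:1748  34:2392  35:2152  36:422  37:157  38:355  39:2448
  40:1668  41:40  42:1176  43:488  44:2630  45:95  46:130  47:1159
  48:1586  49:1890  50:2306  51:1754
Giant step factor: 562^(-52) ≡ 152 (mod 2663).
Scan 947·152^i mod 2663 for i = 0, 1, …:
  i=0: 947   i=1: 142   i=2: 280   i=3: 2615
  i=4: 693   i=5: 1479   i=6: 1116   i=7: 1863
  i=8: 898   i=9: 683     …   i=16: 306
  i=17: 1241
Match at i=17, j=15: a = 17·52 + 15 = 899.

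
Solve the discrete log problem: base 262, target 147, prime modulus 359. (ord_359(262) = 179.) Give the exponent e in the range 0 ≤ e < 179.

Baby-step giant-step with m = ceil(sqrt(179)) = 14.
Baby table (262^j mod 359 for j=0..13):
  0:1  1:262  2:75  3:264  4:240  5:55  6:50  7:176
  8:160  9:276  10:153  11:237  12:346  13:184
Giant step factor: 262^(-14) ≡ 88 (mod 359).
Scan 147·88^i mod 359 for i = 0, 1, …:
  i=0: 147   i=1: 12   i=2: 338   i=3: 306
  i=4: 3   i=5: 264
Match at i=5, j=3: e = 5·14 + 3 = 73.

73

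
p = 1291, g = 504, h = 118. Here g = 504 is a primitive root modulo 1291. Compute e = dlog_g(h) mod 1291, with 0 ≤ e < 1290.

Baby-step giant-step with m = ceil(sqrt(1290)) = 36.
Baby table (504^j mod 1291 for j=0..35):
  0:1  1:504  2:980  3:758  4:1187  5:515  6:69  7:1210
  8:488  9:662  10:570  11:678  12:888  13:866  14:106  15:493
  16:600  17:306  18:595  19:368  20:859  21:451  22:88  23:458
  24:1034  25:863  26:1176  27:135  28:908  29:618  30:341  31:161
  32:1102  33:278  34:684  35:39
Giant step factor: 504^(-36) ≡ 1047 (mod 1291).
Scan 118·1047^i mod 1291 for i = 0, 1, …:
  i=0: 118   i=1: 901   i=2: 917   i=3: 886
  i=4: 704   i=5: 1218   i=6: 1029   i=7: 669
  i=8: 721   i=9: 943     …   i=25: 958
  i=26: 1210
Match at i=26, j=7: e = 26·36 + 7 = 943.

943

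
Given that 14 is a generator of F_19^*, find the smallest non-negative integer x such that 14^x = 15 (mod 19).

Successive powers of 14 modulo 19:
  14^0=1  14^1=14  14^2=6  14^3=8  14^4=17  14^5=10
  14^6=7  14^7=3  14^8=4  14^9=18  14^10=5  14^11=13
  14^12=11  14^13=2  14^14=9  14^15=12  14^16=16  14^17=15
So 14^17 ≡ 15 (mod 19), giving x = 17.

17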